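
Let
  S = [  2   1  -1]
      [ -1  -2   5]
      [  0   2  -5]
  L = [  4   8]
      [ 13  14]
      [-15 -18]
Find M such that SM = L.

S is on the left of M, so left-multiply by S⁻¹: M = S⁻¹L.
det S = -3; the adjugate gives S⁻¹ = [[0, -1, -1], [5/3, 10/3, 3], [2/3, 4/3, 1]].
M = S⁻¹L = [[0, -1, -1], [5/3, 10/3, 3], [2/3, 4/3, 1]] · [[4, 8], [13, 14], [-15, -18]] = [[2, 4], [5, 6], [5, 6]].

M = [[2, 4], [5, 6], [5, 6]]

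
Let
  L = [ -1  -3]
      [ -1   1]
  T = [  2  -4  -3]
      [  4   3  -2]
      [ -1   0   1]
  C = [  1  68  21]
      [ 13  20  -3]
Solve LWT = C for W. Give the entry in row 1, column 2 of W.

W = L⁻¹CT⁻¹ (apply L⁻¹ on the left and T⁻¹ on the right).
det L = -4, so L⁻¹ = [[-1/4, -3/4], [-1/4, 1/4]].
det T = 5, so T⁻¹ = [[3/5, 4/5, 17/5], [-2/5, -1/5, -8/5], [3/5, 4/5, 22/5]].
L⁻¹C = [[-10, -32, -3], [3, -12, -6]].
W = (L⁻¹C)T⁻¹ = [[5, -4, 4], [3, 0, 3]].

-4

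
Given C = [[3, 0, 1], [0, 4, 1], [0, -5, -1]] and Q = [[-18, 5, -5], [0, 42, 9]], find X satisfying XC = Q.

C is on the right of X, so right-multiply by C⁻¹: X = QC⁻¹.
det C = 3; the adjugate gives C⁻¹ = [[1/3, -5/3, -4/3], [0, -1, -1], [0, 5, 4]].
X = QC⁻¹ = [[-18, 5, -5], [0, 42, 9]] · [[1/3, -5/3, -4/3], [0, -1, -1], [0, 5, 4]] = [[-6, 0, -1], [0, 3, -6]].

X = [[-6, 0, -1], [0, 3, -6]]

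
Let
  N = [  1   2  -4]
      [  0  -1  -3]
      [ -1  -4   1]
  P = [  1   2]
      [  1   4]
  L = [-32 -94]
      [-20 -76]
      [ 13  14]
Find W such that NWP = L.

Isolating W: multiply by N⁻¹ from the left and P⁻¹ from the right, so W = N⁻¹LP⁻¹.
det N = -3; the adjugate gives N⁻¹ = [[13/3, -14/3, 10/3], [-1, 1, -1], [1/3, -2/3, 1/3]].
det P = 2, so P⁻¹ = [[2, -1], [-1/2, 1/2]].
N⁻¹L = [[-2, -6], [-1, 4], [7, 24]].
W = (N⁻¹L)P⁻¹ = [[-1, -1], [-4, 3], [2, 5]].

W = [[-1, -1], [-4, 3], [2, 5]]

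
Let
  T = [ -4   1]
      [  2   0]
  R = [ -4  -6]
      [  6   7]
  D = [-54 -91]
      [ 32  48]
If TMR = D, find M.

M = [[-4, 0], [5, 5]]

Isolating M: multiply by T⁻¹ from the left and R⁻¹ from the right, so M = T⁻¹DR⁻¹.
det T = -2; the adjugate gives T⁻¹ = [[0, 1/2], [1, 2]].
R has determinant 8; R⁻¹ = [[7/8, 3/4], [-3/4, -1/2]].
T⁻¹D = [[16, 24], [10, 5]].
M = (T⁻¹D)R⁻¹ = [[-4, 0], [5, 5]].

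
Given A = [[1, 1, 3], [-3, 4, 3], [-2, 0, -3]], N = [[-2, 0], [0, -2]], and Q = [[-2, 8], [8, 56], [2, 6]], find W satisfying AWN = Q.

Isolating W: multiply by A⁻¹ from the left and N⁻¹ from the right, so W = A⁻¹QN⁻¹.
A has determinant -3; A⁻¹ = [[4, -1, 3], [5, -1, 4], [-8/3, 2/3, -7/3]].
N has determinant 4; N⁻¹ = [[-1/2, 0], [0, -1/2]].
A⁻¹Q = [[-10, -6], [-10, 8], [6, 2]].
W = (A⁻¹Q)N⁻¹ = [[5, 3], [5, -4], [-3, -1]].

W = [[5, 3], [5, -4], [-3, -1]]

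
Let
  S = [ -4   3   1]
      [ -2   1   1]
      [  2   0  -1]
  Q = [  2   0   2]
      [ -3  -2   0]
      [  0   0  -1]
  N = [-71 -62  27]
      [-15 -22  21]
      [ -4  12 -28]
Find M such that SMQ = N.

M = [[-3, -5, 4], [-2, 5, 3], [5, -4, 2]]

Left-multiply by S⁻¹ and right-multiply by Q⁻¹: M = S⁻¹NQ⁻¹.
S has determinant 2; S⁻¹ = [[-1/2, 3/2, 1], [0, 1, 1], [-1, 3, 1]].
det Q = 4; the adjugate gives Q⁻¹ = [[1/2, 0, 1], [-3/4, -1/2, -3/2], [0, 0, -1]].
S⁻¹N = [[9, 10, -10], [-19, -10, -7], [22, 8, 8]].
M = (S⁻¹N)Q⁻¹ = [[-3, -5, 4], [-2, 5, 3], [5, -4, 2]].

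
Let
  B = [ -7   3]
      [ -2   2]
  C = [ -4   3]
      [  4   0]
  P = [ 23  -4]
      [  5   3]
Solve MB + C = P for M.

M = [[-5, 4], [-1, 3]]

MB = P − C = [[27, -7], [1, 3]].
Right-multiplying both sides by B⁻¹ gives M = (P − C)B⁻¹.
det B = -8, so B⁻¹ = [[-1/4, 3/8], [-1/4, 7/8]].
M = (P − C)B⁻¹ = [[-5, 4], [-1, 3]].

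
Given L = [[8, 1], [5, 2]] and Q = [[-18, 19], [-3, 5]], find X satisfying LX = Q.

L is on the left of X, so left-multiply by L⁻¹: X = L⁻¹Q.
det L = 11, so L⁻¹ = [[2/11, -1/11], [-5/11, 8/11]].
X = L⁻¹Q = [[2/11, -1/11], [-5/11, 8/11]] · [[-18, 19], [-3, 5]] = [[-3, 3], [6, -5]].

X = [[-3, 3], [6, -5]]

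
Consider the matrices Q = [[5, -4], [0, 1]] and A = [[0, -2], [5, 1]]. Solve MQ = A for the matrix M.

M = [[0, -2], [1, 5]]

Right-multiplying both sides by Q⁻¹ gives M = AQ⁻¹.
det Q = 5, so Q⁻¹ = [[1/5, 4/5], [0, 1]].
M = AQ⁻¹ = [[0, -2], [5, 1]] · [[1/5, 4/5], [0, 1]] = [[0, -2], [1, 5]].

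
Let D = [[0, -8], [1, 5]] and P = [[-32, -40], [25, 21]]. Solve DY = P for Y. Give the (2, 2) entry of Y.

5

Since D multiplies Y on the left, Y = D⁻¹P.
det D = 8; the adjugate gives D⁻¹ = [[5/8, 1], [-1/8, 0]].
Y = D⁻¹P = [[5/8, 1], [-1/8, 0]] · [[-32, -40], [25, 21]] = [[5, -4], [4, 5]].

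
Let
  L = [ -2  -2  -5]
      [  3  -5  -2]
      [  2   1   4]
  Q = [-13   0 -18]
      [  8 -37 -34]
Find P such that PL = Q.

Since L sits to the right of P, P = QL⁻¹.
det L = 3; the adjugate gives L⁻¹ = [[-6, 1, -7], [-16/3, 2/3, -19/3], [13/3, -2/3, 16/3]].
P = QL⁻¹ = [[-13, 0, -18], [8, -37, -34]] · [[-6, 1, -7], [-16/3, 2/3, -19/3], [13/3, -2/3, 16/3]] = [[0, -1, -5], [2, 6, -3]].

P = [[0, -1, -5], [2, 6, -3]]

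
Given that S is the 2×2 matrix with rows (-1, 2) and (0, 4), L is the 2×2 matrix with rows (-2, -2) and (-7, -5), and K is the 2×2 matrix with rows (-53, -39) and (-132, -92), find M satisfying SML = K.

Left-multiply by S⁻¹ and right-multiply by L⁻¹: M = S⁻¹KL⁻¹.
det S = -4, so S⁻¹ = [[-1, 1/2], [0, 1/4]].
det L = -4, so L⁻¹ = [[5/4, -1/2], [-7/4, 1/2]].
S⁻¹K = [[-13, -7], [-33, -23]].
M = (S⁻¹K)L⁻¹ = [[-4, 3], [-1, 5]].

M = [[-4, 3], [-1, 5]]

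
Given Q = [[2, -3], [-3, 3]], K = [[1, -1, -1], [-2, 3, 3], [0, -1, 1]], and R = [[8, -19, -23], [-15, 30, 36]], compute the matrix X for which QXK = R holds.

X = Q⁻¹RK⁻¹ (apply Q⁻¹ on the left and K⁻¹ on the right).
Q has determinant -3; Q⁻¹ = [[-1, -1], [-1, -2/3]].
K has determinant 2; K⁻¹ = [[3, 1, 0], [1, 1/2, -1/2], [1, 1/2, 1/2]].
Q⁻¹R = [[7, -11, -13], [2, -1, -1]].
X = (Q⁻¹R)K⁻¹ = [[-3, -5, -1], [4, 1, 0]].

X = [[-3, -5, -1], [4, 1, 0]]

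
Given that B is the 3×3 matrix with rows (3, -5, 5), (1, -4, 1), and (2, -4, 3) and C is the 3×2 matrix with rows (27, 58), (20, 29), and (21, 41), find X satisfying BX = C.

Since B multiplies X on the left, X = B⁻¹C.
det B = 1, so B⁻¹ = [[-8, -5, 15], [-1, -1, 2], [4, 2, -7]].
X = B⁻¹C = [[-8, -5, 15], [-1, -1, 2], [4, 2, -7]] · [[27, 58], [20, 29], [21, 41]] = [[-1, 6], [-5, -5], [1, 3]].

X = [[-1, 6], [-5, -5], [1, 3]]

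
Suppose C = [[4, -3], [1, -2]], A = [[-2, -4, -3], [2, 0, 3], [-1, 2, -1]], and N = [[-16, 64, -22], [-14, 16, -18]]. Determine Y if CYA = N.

Y = [[-5, -5, -2], [-2, 0, -4]]

Left-multiply by C⁻¹ and right-multiply by A⁻¹: Y = C⁻¹NA⁻¹.
C has determinant -5; C⁻¹ = [[2/5, -3/5], [1/5, -4/5]].
det A = 4, so A⁻¹ = [[-3/2, -5/2, -3], [-1/4, -1/4, 0], [1, 2, 2]].
C⁻¹N = [[2, 16, 2], [8, 0, 10]].
Y = (C⁻¹N)A⁻¹ = [[-5, -5, -2], [-2, 0, -4]].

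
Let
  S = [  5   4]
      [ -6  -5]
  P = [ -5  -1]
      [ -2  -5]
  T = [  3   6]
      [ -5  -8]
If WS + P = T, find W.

WS = T − P = [[8, 7], [-3, -3]].
S is on the right of W, so right-multiply by S⁻¹: W = (T − P)S⁻¹.
S has determinant -1; S⁻¹ = [[5, 4], [-6, -5]].
W = (T − P)S⁻¹ = [[-2, -3], [3, 3]].

W = [[-2, -3], [3, 3]]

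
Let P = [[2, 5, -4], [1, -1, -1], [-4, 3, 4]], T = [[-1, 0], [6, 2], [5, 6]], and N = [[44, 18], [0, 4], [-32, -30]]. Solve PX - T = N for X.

PX = N + T = [[43, 18], [6, 6], [-27, -24]].
P is on the left of X, so left-multiply by P⁻¹: X = P⁻¹(N + T).
P has determinant 2; P⁻¹ = [[-1/2, -16, -9/2], [0, -4, -1], [-1/2, -13, -7/2]].
X = P⁻¹(N + T) = [[4, 3], [3, 0], [-5, -3]].

X = [[4, 3], [3, 0], [-5, -3]]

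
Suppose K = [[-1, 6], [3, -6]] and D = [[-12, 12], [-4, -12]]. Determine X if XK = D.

X = [[-3, -5], [-5, -3]]

K is on the right of X, so right-multiply by K⁻¹: X = DK⁻¹.
det K = -12, so K⁻¹ = [[1/2, 1/2], [1/4, 1/12]].
X = DK⁻¹ = [[-12, 12], [-4, -12]] · [[1/2, 1/2], [1/4, 1/12]] = [[-3, -5], [-5, -3]].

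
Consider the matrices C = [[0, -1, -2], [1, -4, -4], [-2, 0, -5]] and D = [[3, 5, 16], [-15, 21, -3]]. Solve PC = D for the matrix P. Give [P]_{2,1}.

-1

Since C sits to the right of P, P = DC⁻¹.
det C = 3; the adjugate gives C⁻¹ = [[20/3, -5/3, -4/3], [13/3, -4/3, -2/3], [-8/3, 2/3, 1/3]].
P = DC⁻¹ = [[3, 5, 16], [-15, 21, -3]] · [[20/3, -5/3, -4/3], [13/3, -4/3, -2/3], [-8/3, 2/3, 1/3]] = [[-1, -1, -2], [-1, -5, 5]].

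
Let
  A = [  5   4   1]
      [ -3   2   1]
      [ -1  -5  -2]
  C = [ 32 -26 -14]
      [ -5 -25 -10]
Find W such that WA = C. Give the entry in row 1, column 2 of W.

Since A sits to the right of W, W = CA⁻¹.
det A = -6; the adjugate gives A⁻¹ = [[-1/6, -1/2, -1/3], [7/6, 3/2, 4/3], [-17/6, -7/2, -11/3]].
W = CA⁻¹ = [[32, -26, -14], [-5, -25, -10]] · [[-1/6, -1/2, -1/3], [7/6, 3/2, 4/3], [-17/6, -7/2, -11/3]] = [[4, -6, 6], [0, 0, 5]].

-6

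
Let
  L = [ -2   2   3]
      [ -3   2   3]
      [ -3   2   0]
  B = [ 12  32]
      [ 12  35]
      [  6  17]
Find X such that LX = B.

L is on the left of X, so left-multiply by L⁻¹: X = L⁻¹B.
det L = -6; the adjugate gives L⁻¹ = [[1, -1, 0], [3/2, -3/2, 1/2], [0, 1/3, -1/3]].
X = L⁻¹B = [[1, -1, 0], [3/2, -3/2, 1/2], [0, 1/3, -1/3]] · [[12, 32], [12, 35], [6, 17]] = [[0, -3], [3, 4], [2, 6]].

X = [[0, -3], [3, 4], [2, 6]]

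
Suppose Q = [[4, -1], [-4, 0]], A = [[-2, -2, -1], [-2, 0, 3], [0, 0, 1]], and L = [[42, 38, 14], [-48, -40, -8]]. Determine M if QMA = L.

M = [[-5, -1, 0], [-1, -2, -1]]

M = Q⁻¹LA⁻¹ (apply Q⁻¹ on the left and A⁻¹ on the right).
det Q = -4, so Q⁻¹ = [[0, -1/4], [-1, -1]].
det A = -4; the adjugate gives A⁻¹ = [[0, -1/2, 3/2], [-1/2, 1/2, -2], [0, 0, 1]].
Q⁻¹L = [[12, 10, 2], [6, 2, -6]].
M = (Q⁻¹L)A⁻¹ = [[-5, -1, 0], [-1, -2, -1]].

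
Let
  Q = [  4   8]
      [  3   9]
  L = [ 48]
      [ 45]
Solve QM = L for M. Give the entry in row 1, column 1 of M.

Q is on the left of M, so left-multiply by Q⁻¹: M = Q⁻¹L.
det Q = 12; the adjugate gives Q⁻¹ = [[3/4, -2/3], [-1/4, 1/3]].
M = Q⁻¹L = [[3/4, -2/3], [-1/4, 1/3]] · [[48], [45]] = [[6], [3]].

6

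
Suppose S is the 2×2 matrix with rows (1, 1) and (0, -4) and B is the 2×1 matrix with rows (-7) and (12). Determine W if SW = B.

S is on the left of W, so left-multiply by S⁻¹: W = S⁻¹B.
S has determinant -4; S⁻¹ = [[1, 1/4], [0, -1/4]].
W = S⁻¹B = [[1, 1/4], [0, -1/4]] · [[-7], [12]] = [[-4], [-3]].

W = [[-4], [-3]]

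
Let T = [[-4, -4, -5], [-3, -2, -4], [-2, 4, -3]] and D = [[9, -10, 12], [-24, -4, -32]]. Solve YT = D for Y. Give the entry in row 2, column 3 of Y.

T is on the right of Y, so right-multiply by T⁻¹: Y = DT⁻¹.
det T = -4, so T⁻¹ = [[-11/2, 8, -3/2], [1/4, -1/2, 1/4], [4, -6, 1]].
Y = DT⁻¹ = [[9, -10, 12], [-24, -4, -32]] · [[-11/2, 8, -3/2], [1/4, -1/2, 1/4], [4, -6, 1]] = [[-4, 5, -4], [3, 2, 3]].

3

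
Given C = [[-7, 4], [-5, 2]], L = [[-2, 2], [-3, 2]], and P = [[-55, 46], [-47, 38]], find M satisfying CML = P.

M = [[-2, -3], [0, -3]]

Left-multiply by C⁻¹ and right-multiply by L⁻¹: M = C⁻¹PL⁻¹.
det C = 6, so C⁻¹ = [[1/3, -2/3], [5/6, -7/6]].
det L = 2; the adjugate gives L⁻¹ = [[1, -1], [3/2, -1]].
C⁻¹P = [[13, -10], [9, -6]].
M = (C⁻¹P)L⁻¹ = [[-2, -3], [0, -3]].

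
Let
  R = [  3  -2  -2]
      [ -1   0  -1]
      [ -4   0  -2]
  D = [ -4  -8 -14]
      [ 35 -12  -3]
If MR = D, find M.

M = [[4, -4, 5], [6, -1, -4]]

Since R sits to the right of M, M = DR⁻¹.
det R = -4, so R⁻¹ = [[0, 1, -1/2], [-1/2, 7/2, -5/4], [0, -2, 1/2]].
M = DR⁻¹ = [[-4, -8, -14], [35, -12, -3]] · [[0, 1, -1/2], [-1/2, 7/2, -5/4], [0, -2, 1/2]] = [[4, -4, 5], [6, -1, -4]].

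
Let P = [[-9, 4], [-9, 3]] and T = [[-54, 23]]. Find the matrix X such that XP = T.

X = [[5, 1]]

P is on the right of X, so right-multiply by P⁻¹: X = TP⁻¹.
det P = 9; the adjugate gives P⁻¹ = [[1/3, -4/9], [1, -1]].
X = TP⁻¹ = [[-54, 23]] · [[1/3, -4/9], [1, -1]] = [[5, 1]].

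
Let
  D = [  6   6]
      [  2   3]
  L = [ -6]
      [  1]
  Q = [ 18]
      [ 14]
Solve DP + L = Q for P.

DP = Q − L = [[24], [13]].
D is on the left of P, so left-multiply by D⁻¹: P = D⁻¹(Q − L).
D has determinant 6; D⁻¹ = [[1/2, -1], [-1/3, 1]].
P = D⁻¹(Q − L) = [[-1], [5]].

P = [[-1], [5]]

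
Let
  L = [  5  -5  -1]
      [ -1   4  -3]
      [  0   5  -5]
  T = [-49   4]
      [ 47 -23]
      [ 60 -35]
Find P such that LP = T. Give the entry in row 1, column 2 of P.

Since L multiplies P on the left, P = L⁻¹T.
det L = 5, so L⁻¹ = [[-1, -6, 19/5], [-1, -5, 16/5], [-1, -5, 3]].
P = L⁻¹T = [[-1, -6, 19/5], [-1, -5, 16/5], [-1, -5, 3]] · [[-49, 4], [47, -23], [60, -35]] = [[-5, 1], [6, -1], [-6, 6]].

1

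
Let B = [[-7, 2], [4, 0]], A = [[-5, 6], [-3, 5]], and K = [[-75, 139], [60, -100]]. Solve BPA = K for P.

Isolating P: multiply by B⁻¹ from the left and A⁻¹ from the right, so P = B⁻¹KA⁻¹.
det B = -8, so B⁻¹ = [[0, 1/4], [1/2, 7/8]].
det A = -7, so A⁻¹ = [[-5/7, 6/7], [-3/7, 5/7]].
B⁻¹K = [[15, -25], [15, -18]].
P = (B⁻¹K)A⁻¹ = [[0, -5], [-3, 0]].

P = [[0, -5], [-3, 0]]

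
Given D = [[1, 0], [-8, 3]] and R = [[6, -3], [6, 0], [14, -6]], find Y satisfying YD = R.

Y = [[-2, -1], [6, 0], [-2, -2]]

Right-multiplying both sides by D⁻¹ gives Y = RD⁻¹.
det D = 3; the adjugate gives D⁻¹ = [[1, 0], [8/3, 1/3]].
Y = RD⁻¹ = [[6, -3], [6, 0], [14, -6]] · [[1, 0], [8/3, 1/3]] = [[-2, -1], [6, 0], [-2, -2]].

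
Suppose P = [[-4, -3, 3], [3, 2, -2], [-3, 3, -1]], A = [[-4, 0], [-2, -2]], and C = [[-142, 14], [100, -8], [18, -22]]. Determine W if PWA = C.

Isolating W: multiply by P⁻¹ from the left and A⁻¹ from the right, so W = P⁻¹CA⁻¹.
det P = 2; the adjugate gives P⁻¹ = [[2, 3, 0], [9/2, 13/2, 1/2], [15/2, 21/2, 1/2]].
det A = 8; the adjugate gives A⁻¹ = [[-1/4, 0], [1/4, -1/2]].
P⁻¹C = [[16, 4], [20, 0], [-6, 10]].
W = (P⁻¹C)A⁻¹ = [[-3, -2], [-5, 0], [4, -5]].

W = [[-3, -2], [-5, 0], [4, -5]]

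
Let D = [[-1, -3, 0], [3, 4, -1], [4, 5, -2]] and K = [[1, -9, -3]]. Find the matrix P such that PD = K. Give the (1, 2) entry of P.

Right-multiplying both sides by D⁻¹ gives P = KD⁻¹.
D has determinant -3; D⁻¹ = [[1, 2, -1], [-2/3, -2/3, 1/3], [1/3, 7/3, -5/3]].
P = KD⁻¹ = [[1, -9, -3]] · [[1, 2, -1], [-2/3, -2/3, 1/3], [1/3, 7/3, -5/3]] = [[6, 1, 1]].

1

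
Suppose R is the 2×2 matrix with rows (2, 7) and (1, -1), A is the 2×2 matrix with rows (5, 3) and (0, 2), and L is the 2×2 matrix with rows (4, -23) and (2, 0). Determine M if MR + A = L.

M = [[-3, 5], [0, 2]]

MR = L − A = [[-1, -26], [2, -2]].
R is on the right of M, so right-multiply by R⁻¹: M = (L − A)R⁻¹.
det R = -9; the adjugate gives R⁻¹ = [[1/9, 7/9], [1/9, -2/9]].
M = (L − A)R⁻¹ = [[-3, 5], [0, 2]].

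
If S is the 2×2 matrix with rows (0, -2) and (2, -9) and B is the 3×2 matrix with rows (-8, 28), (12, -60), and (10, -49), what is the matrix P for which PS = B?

Right-multiplying both sides by S⁻¹ gives P = BS⁻¹.
det S = 4; the adjugate gives S⁻¹ = [[-9/4, 1/2], [-1/2, 0]].
P = BS⁻¹ = [[-8, 28], [12, -60], [10, -49]] · [[-9/4, 1/2], [-1/2, 0]] = [[4, -4], [3, 6], [2, 5]].

P = [[4, -4], [3, 6], [2, 5]]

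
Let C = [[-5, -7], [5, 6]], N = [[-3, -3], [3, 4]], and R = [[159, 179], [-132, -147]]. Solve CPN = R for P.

Left-multiply by C⁻¹ and right-multiply by N⁻¹: P = C⁻¹RN⁻¹.
det C = 5, so C⁻¹ = [[6/5, 7/5], [-1, -1]].
N has determinant -3; N⁻¹ = [[-4/3, -1], [1, 1]].
C⁻¹R = [[6, 9], [-27, -32]].
P = (C⁻¹R)N⁻¹ = [[1, 3], [4, -5]].

P = [[1, 3], [4, -5]]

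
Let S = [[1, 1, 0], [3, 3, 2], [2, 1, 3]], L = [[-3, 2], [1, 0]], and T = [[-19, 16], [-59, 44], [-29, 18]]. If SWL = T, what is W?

Isolating W: multiply by S⁻¹ from the left and L⁻¹ from the right, so W = S⁻¹TL⁻¹.
S has determinant 2; S⁻¹ = [[7/2, -3/2, 1], [-5/2, 3/2, -1], [-3/2, 1/2, 0]].
L has determinant -2; L⁻¹ = [[0, 1], [1/2, 3/2]].
S⁻¹T = [[-7, 8], [-12, 8], [-1, -2]].
W = (S⁻¹T)L⁻¹ = [[4, 5], [4, 0], [-1, -4]].

W = [[4, 5], [4, 0], [-1, -4]]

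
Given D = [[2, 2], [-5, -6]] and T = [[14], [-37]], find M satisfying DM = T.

M = [[5], [2]]

D is on the left of M, so left-multiply by D⁻¹: M = D⁻¹T.
det D = -2; the adjugate gives D⁻¹ = [[3, 1], [-5/2, -1]].
M = D⁻¹T = [[3, 1], [-5/2, -1]] · [[14], [-37]] = [[5], [2]].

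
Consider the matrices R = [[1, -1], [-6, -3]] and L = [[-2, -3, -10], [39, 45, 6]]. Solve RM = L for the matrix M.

R is on the left of M, so left-multiply by R⁻¹: M = R⁻¹L.
det R = -9; the adjugate gives R⁻¹ = [[1/3, -1/9], [-2/3, -1/9]].
M = R⁻¹L = [[1/3, -1/9], [-2/3, -1/9]] · [[-2, -3, -10], [39, 45, 6]] = [[-5, -6, -4], [-3, -3, 6]].

M = [[-5, -6, -4], [-3, -3, 6]]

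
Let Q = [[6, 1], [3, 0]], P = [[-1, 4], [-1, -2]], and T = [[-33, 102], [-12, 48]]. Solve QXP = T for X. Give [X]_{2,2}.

5

X = Q⁻¹TP⁻¹ (apply Q⁻¹ on the left and P⁻¹ on the right).
det Q = -3, so Q⁻¹ = [[0, 1/3], [1, -2]].
det P = 6; the adjugate gives P⁻¹ = [[-1/3, -2/3], [1/6, -1/6]].
Q⁻¹T = [[-4, 16], [-9, 6]].
X = (Q⁻¹T)P⁻¹ = [[4, 0], [4, 5]].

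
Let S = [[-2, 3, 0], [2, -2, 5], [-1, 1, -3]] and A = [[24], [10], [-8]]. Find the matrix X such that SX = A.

Since S multiplies X on the left, X = S⁻¹A.
det S = 1; the adjugate gives S⁻¹ = [[1, 9, 15], [1, 6, 10], [0, -1, -2]].
X = S⁻¹A = [[1, 9, 15], [1, 6, 10], [0, -1, -2]] · [[24], [10], [-8]] = [[-6], [4], [6]].

X = [[-6], [4], [6]]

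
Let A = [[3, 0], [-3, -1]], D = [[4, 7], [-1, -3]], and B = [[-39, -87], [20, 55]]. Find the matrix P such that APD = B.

Left-multiply by A⁻¹ and right-multiply by D⁻¹: P = A⁻¹BD⁻¹.
det A = -3, so A⁻¹ = [[1/3, 0], [-1, -1]].
det D = -5, so D⁻¹ = [[3/5, 7/5], [-1/5, -4/5]].
A⁻¹B = [[-13, -29], [19, 32]].
P = (A⁻¹B)D⁻¹ = [[-2, 5], [5, 1]].

P = [[-2, 5], [5, 1]]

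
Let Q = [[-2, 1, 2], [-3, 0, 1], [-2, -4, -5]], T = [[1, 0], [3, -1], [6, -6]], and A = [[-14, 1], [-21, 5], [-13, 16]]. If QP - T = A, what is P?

QP = A + T = [[-13, 1], [-18, 4], [-7, 10]].
Left-multiplying both sides by Q⁻¹ gives P = Q⁻¹(A + T).
det Q = -1, so Q⁻¹ = [[-4, 3, -1], [17, -14, 4], [-12, 10, -3]].
P = Q⁻¹(A + T) = [[5, -2], [3, 1], [-3, -2]].

P = [[5, -2], [3, 1], [-3, -2]]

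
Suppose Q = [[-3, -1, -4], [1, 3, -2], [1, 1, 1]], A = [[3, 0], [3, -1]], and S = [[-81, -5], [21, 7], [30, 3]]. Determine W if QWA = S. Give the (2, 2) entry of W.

W = Q⁻¹SA⁻¹ (apply Q⁻¹ on the left and A⁻¹ on the right).
det Q = -4, so Q⁻¹ = [[-5/4, 3/4, -7/2], [3/4, -1/4, 5/2], [1/2, -1/2, 2]].
det A = -3, so A⁻¹ = [[1/3, 0], [1, -1]].
Q⁻¹S = [[12, 1], [9, 2], [9, 0]].
W = (Q⁻¹S)A⁻¹ = [[5, -1], [5, -2], [3, 0]].

-2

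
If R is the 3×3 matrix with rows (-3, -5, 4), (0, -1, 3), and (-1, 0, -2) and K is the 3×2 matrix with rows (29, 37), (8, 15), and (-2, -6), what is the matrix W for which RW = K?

W = [[0, -2], [-5, -3], [1, 4]]

R is on the left of W, so left-multiply by R⁻¹: W = R⁻¹K.
det R = 5; the adjugate gives R⁻¹ = [[2/5, -2, -11/5], [-3/5, 2, 9/5], [-1/5, 1, 3/5]].
W = R⁻¹K = [[2/5, -2, -11/5], [-3/5, 2, 9/5], [-1/5, 1, 3/5]] · [[29, 37], [8, 15], [-2, -6]] = [[0, -2], [-5, -3], [1, 4]].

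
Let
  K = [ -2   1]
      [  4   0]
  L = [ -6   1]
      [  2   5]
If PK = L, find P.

Right-multiplying both sides by K⁻¹ gives P = LK⁻¹.
K has determinant -4; K⁻¹ = [[0, 1/4], [1, 1/2]].
P = LK⁻¹ = [[-6, 1], [2, 5]] · [[0, 1/4], [1, 1/2]] = [[1, -1], [5, 3]].

P = [[1, -1], [5, 3]]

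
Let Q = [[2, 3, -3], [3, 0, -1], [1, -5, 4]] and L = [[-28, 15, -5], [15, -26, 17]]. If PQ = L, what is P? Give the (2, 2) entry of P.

5

Q is on the right of P, so right-multiply by Q⁻¹: P = LQ⁻¹.
Q has determinant -4; Q⁻¹ = [[5/4, -3/4, 3/4], [13/4, -11/4, 7/4], [15/4, -13/4, 9/4]].
P = LQ⁻¹ = [[-28, 15, -5], [15, -26, 17]] · [[5/4, -3/4, 3/4], [13/4, -11/4, 7/4], [15/4, -13/4, 9/4]] = [[-5, -4, -6], [-2, 5, 4]].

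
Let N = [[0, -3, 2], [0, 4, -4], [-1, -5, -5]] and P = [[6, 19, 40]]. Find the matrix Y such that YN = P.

Since N sits to the right of Y, Y = PN⁻¹.
det N = -4; the adjugate gives N⁻¹ = [[10, 25/4, -1], [-1, -1/2, 0], [-1, -3/4, 0]].
Y = PN⁻¹ = [[6, 19, 40]] · [[10, 25/4, -1], [-1, -1/2, 0], [-1, -3/4, 0]] = [[1, -2, -6]].

Y = [[1, -2, -6]]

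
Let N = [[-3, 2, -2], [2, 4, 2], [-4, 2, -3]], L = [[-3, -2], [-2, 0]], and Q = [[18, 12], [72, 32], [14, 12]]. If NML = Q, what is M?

M = [[-2, 0], [-4, -2], [2, -2]]

Left-multiply by N⁻¹ and right-multiply by L⁻¹: M = N⁻¹QL⁻¹.
N has determinant 4; N⁻¹ = [[-4, 1/2, 3], [-1/2, 1/4, 1/2], [5, -1/2, -4]].
L has determinant -4; L⁻¹ = [[0, -1/2], [-1/2, 3/4]].
N⁻¹Q = [[6, 4], [16, 8], [-2, -4]].
M = (N⁻¹Q)L⁻¹ = [[-2, 0], [-4, -2], [2, -2]].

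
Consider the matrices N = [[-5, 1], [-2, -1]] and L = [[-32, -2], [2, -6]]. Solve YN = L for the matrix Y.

Since N sits to the right of Y, Y = LN⁻¹.
det N = 7; the adjugate gives N⁻¹ = [[-1/7, -1/7], [2/7, -5/7]].
Y = LN⁻¹ = [[-32, -2], [2, -6]] · [[-1/7, -1/7], [2/7, -5/7]] = [[4, 6], [-2, 4]].

Y = [[4, 6], [-2, 4]]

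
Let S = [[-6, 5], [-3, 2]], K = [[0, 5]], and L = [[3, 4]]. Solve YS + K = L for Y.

Y = [[1, -3]]

YS = L − K = [[3, -1]].
S is on the right of Y, so right-multiply by S⁻¹: Y = (L − K)S⁻¹.
det S = 3, so S⁻¹ = [[2/3, -5/3], [1, -2]].
Y = (L − K)S⁻¹ = [[1, -3]].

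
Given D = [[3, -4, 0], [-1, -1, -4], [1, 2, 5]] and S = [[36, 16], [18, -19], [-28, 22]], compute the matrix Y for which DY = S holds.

Y = [[4, 4], [-6, -1], [-4, 4]]

Left-multiplying both sides by D⁻¹ gives Y = D⁻¹S.
det D = 5; the adjugate gives D⁻¹ = [[3/5, 4, 16/5], [1/5, 3, 12/5], [-1/5, -2, -7/5]].
Y = D⁻¹S = [[3/5, 4, 16/5], [1/5, 3, 12/5], [-1/5, -2, -7/5]] · [[36, 16], [18, -19], [-28, 22]] = [[4, 4], [-6, -1], [-4, 4]].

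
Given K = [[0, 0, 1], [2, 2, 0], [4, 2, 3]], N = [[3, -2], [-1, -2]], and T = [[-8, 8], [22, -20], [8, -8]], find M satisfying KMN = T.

M = [[2, 1], [2, 0], [-3, -1]]

M = K⁻¹TN⁻¹ (apply K⁻¹ on the left and N⁻¹ on the right).
K has determinant -4; K⁻¹ = [[-3/2, -1/2, 1/2], [3/2, 1, -1/2], [1, 0, 0]].
det N = -8; the adjugate gives N⁻¹ = [[1/4, -1/4], [-1/8, -3/8]].
K⁻¹T = [[5, -6], [6, -4], [-8, 8]].
M = (K⁻¹T)N⁻¹ = [[2, 1], [2, 0], [-3, -1]].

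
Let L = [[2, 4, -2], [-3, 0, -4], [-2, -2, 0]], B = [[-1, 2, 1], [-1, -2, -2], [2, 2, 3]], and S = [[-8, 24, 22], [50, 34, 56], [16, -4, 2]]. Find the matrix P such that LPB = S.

P = [[1, 3, 3], [5, 5, 0], [2, 2, -5]]

Isolating P: multiply by L⁻¹ from the left and B⁻¹ from the right, so P = L⁻¹SB⁻¹.
det L = 4, so L⁻¹ = [[-2, 1, -4], [2, -1, 7/2], [3/2, -1, 3]].
det B = 2; the adjugate gives B⁻¹ = [[-1, -2, -1], [-1/2, -5/2, -3/2], [1, 3, 2]].
L⁻¹S = [[2, 2, 4], [-10, 0, -5], [-14, -10, -17]].
P = (L⁻¹S)B⁻¹ = [[1, 3, 3], [5, 5, 0], [2, 2, -5]].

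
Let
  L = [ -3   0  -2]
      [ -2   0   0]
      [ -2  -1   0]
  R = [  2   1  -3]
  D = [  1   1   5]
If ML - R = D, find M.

ML = D + R = [[3, 2, 2]].
Right-multiplying both sides by L⁻¹ gives M = (D + R)L⁻¹.
L has determinant -4; L⁻¹ = [[0, -1/2, 0], [0, 1, -1], [-1/2, 3/4, 0]].
M = (D + R)L⁻¹ = [[-1, 2, -2]].

M = [[-1, 2, -2]]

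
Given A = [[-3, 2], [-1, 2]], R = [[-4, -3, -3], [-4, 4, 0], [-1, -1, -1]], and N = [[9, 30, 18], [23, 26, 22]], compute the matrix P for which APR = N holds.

Isolating P: multiply by A⁻¹ from the left and R⁻¹ from the right, so P = A⁻¹NR⁻¹.
det A = -4, so A⁻¹ = [[-1/2, 1/2], [-1/4, 3/4]].
R has determinant 4; R⁻¹ = [[-1, 0, 3], [-1, 1/4, 3], [2, -1/4, -7]].
A⁻¹N = [[7, -2, 2], [15, 12, 12]].
P = (A⁻¹N)R⁻¹ = [[-1, -1, 1], [-3, 0, -3]].

P = [[-1, -1, 1], [-3, 0, -3]]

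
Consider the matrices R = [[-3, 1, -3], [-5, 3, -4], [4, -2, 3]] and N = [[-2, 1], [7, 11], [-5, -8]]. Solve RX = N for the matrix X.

R is on the left of X, so left-multiply by R⁻¹: X = R⁻¹N.
R has determinant 2; R⁻¹ = [[1/2, 3/2, 5/2], [-1/2, 3/2, 3/2], [-1, -1, -2]].
X = R⁻¹N = [[1/2, 3/2, 5/2], [-1/2, 3/2, 3/2], [-1, -1, -2]] · [[-2, 1], [7, 11], [-5, -8]] = [[-3, -3], [4, 4], [5, 4]].

X = [[-3, -3], [4, 4], [5, 4]]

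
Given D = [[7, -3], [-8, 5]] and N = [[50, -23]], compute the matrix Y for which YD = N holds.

Y = [[6, -1]]

Since D sits to the right of Y, Y = ND⁻¹.
D has determinant 11; D⁻¹ = [[5/11, 3/11], [8/11, 7/11]].
Y = ND⁻¹ = [[50, -23]] · [[5/11, 3/11], [8/11, 7/11]] = [[6, -1]].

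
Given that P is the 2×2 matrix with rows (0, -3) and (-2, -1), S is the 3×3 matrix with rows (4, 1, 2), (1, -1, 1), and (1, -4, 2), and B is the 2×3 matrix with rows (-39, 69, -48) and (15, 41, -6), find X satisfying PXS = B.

Left-multiply by P⁻¹ and right-multiply by S⁻¹: X = P⁻¹BS⁻¹.
P has determinant -6; P⁻¹ = [[1/6, -1/2], [-1/3, 0]].
S has determinant 1; S⁻¹ = [[2, -10, 3], [-1, 6, -2], [-3, 17, -5]].
P⁻¹B = [[-14, -9, -5], [13, -23, 16]].
X = (P⁻¹B)S⁻¹ = [[-4, 1, 1], [1, 4, 5]].

X = [[-4, 1, 1], [1, 4, 5]]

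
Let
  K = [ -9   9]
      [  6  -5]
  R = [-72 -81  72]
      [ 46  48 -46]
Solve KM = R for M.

M = [[6, 3, -6], [-2, -6, 2]]

Since K multiplies M on the left, M = K⁻¹R.
det K = -9; the adjugate gives K⁻¹ = [[5/9, 1], [2/3, 1]].
M = K⁻¹R = [[5/9, 1], [2/3, 1]] · [[-72, -81, 72], [46, 48, -46]] = [[6, 3, -6], [-2, -6, 2]].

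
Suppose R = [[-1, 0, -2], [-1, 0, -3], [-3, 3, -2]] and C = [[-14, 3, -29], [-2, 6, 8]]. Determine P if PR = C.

Since R sits to the right of P, P = CR⁻¹.
det R = -3, so R⁻¹ = [[-3, 2, 0], [-7/3, 4/3, 1/3], [1, -1, 0]].
P = CR⁻¹ = [[-14, 3, -29], [-2, 6, 8]] · [[-3, 2, 0], [-7/3, 4/3, 1/3], [1, -1, 0]] = [[6, 5, 1], [0, -4, 2]].

P = [[6, 5, 1], [0, -4, 2]]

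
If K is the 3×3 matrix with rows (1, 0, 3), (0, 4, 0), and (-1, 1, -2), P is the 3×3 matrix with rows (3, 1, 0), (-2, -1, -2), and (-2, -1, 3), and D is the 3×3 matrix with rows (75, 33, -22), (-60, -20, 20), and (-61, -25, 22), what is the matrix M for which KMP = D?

Left-multiply by K⁻¹ and right-multiply by P⁻¹: M = K⁻¹DP⁻¹.
det K = 4, so K⁻¹ = [[-2, 3/4, -3], [0, 1/4, 0], [1, -1/4, 1]].
P has determinant -5; P⁻¹ = [[1, 3/5, 2/5], [-2, -9/5, -6/5], [0, -1/5, 1/5]].
K⁻¹D = [[-12, -6, -7], [-15, -5, 5], [29, 13, -5]].
M = (K⁻¹D)P⁻¹ = [[0, 5, 1], [-5, -1, 1], [3, -5, -5]].

M = [[0, 5, 1], [-5, -1, 1], [3, -5, -5]]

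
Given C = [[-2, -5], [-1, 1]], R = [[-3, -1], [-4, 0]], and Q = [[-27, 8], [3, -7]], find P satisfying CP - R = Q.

P = [[5, 4], [4, -3]]

CP = Q + R = [[-30, 7], [-1, -7]].
Since C multiplies P on the left, P = C⁻¹(Q + R).
det C = -7, so C⁻¹ = [[-1/7, -5/7], [-1/7, 2/7]].
P = C⁻¹(Q + R) = [[5, 4], [4, -3]].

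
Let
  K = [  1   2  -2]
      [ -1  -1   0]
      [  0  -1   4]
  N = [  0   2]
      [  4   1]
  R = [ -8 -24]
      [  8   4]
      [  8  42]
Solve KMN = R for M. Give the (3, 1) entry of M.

Isolating M: multiply by K⁻¹ from the left and N⁻¹ from the right, so M = K⁻¹RN⁻¹.
det K = 2, so K⁻¹ = [[-2, -3, -1], [2, 2, 1], [1/2, 1/2, 1/2]].
N has determinant -8; N⁻¹ = [[-1/8, 1/4], [1/2, 0]].
K⁻¹R = [[-16, -6], [8, 2], [4, 11]].
M = (K⁻¹R)N⁻¹ = [[-1, -4], [0, 2], [5, 1]].

5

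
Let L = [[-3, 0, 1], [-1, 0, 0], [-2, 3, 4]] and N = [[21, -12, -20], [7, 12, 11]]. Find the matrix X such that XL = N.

X = [[-4, -1, -4], [-5, 0, 4]]

Right-multiplying both sides by L⁻¹ gives X = NL⁻¹.
det L = -3, so L⁻¹ = [[0, -1, 0], [-4/3, 10/3, 1/3], [1, -3, 0]].
X = NL⁻¹ = [[21, -12, -20], [7, 12, 11]] · [[0, -1, 0], [-4/3, 10/3, 1/3], [1, -3, 0]] = [[-4, -1, -4], [-5, 0, 4]].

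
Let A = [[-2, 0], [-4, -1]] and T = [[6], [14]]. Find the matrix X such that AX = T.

X = [[-3], [-2]]

Left-multiplying both sides by A⁻¹ gives X = A⁻¹T.
A has determinant 2; A⁻¹ = [[-1/2, 0], [2, -1]].
X = A⁻¹T = [[-1/2, 0], [2, -1]] · [[6], [14]] = [[-3], [-2]].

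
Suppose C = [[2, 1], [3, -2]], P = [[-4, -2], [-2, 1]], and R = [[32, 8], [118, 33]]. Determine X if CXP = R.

X = C⁻¹RP⁻¹ (apply C⁻¹ on the left and P⁻¹ on the right).
C has determinant -7; C⁻¹ = [[2/7, 1/7], [3/7, -2/7]].
det P = -8, so P⁻¹ = [[-1/8, -1/4], [-1/4, 1/2]].
C⁻¹R = [[26, 7], [-20, -6]].
X = (C⁻¹R)P⁻¹ = [[-5, -3], [4, 2]].

X = [[-5, -3], [4, 2]]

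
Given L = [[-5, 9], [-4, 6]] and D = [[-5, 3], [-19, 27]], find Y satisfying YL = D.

Y = [[-3, 5], [-1, 6]]

Since L sits to the right of Y, Y = DL⁻¹.
L has determinant 6; L⁻¹ = [[1, -3/2], [2/3, -5/6]].
Y = DL⁻¹ = [[-5, 3], [-19, 27]] · [[1, -3/2], [2/3, -5/6]] = [[-3, 5], [-1, 6]].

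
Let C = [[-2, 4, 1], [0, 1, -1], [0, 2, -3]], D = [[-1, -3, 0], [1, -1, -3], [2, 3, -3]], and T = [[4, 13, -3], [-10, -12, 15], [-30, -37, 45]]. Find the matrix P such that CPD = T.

P = [[0, 1, 1], [1, -1, 1], [-2, 2, 3]]

Left-multiply by C⁻¹ and right-multiply by D⁻¹: P = C⁻¹TD⁻¹.
C has determinant 2; C⁻¹ = [[-1/2, 7, -5/2], [0, 3, -1], [0, 2, -1]].
det D = -3; the adjugate gives D⁻¹ = [[-4, 3, -3], [1, -1, 1], [-5/3, 1, -4/3]].
C⁻¹T = [[3, 2, -6], [0, 1, 0], [10, 13, -15]].
P = (C⁻¹T)D⁻¹ = [[0, 1, 1], [1, -1, 1], [-2, 2, 3]].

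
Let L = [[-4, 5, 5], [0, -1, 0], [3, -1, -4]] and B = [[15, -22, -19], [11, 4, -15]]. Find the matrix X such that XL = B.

Right-multiplying both sides by L⁻¹ gives X = BL⁻¹.
L has determinant -1; L⁻¹ = [[-4, -15, -5], [0, -1, 0], [-3, -11, -4]].
X = BL⁻¹ = [[15, -22, -19], [11, 4, -15]] · [[-4, -15, -5], [0, -1, 0], [-3, -11, -4]] = [[-3, 6, 1], [1, -4, 5]].

X = [[-3, 6, 1], [1, -4, 5]]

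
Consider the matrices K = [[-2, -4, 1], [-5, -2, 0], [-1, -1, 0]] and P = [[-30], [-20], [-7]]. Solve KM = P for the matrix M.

K is on the left of M, so left-multiply by K⁻¹: M = K⁻¹P.
K has determinant 3; K⁻¹ = [[0, -1/3, 2/3], [0, 1/3, -5/3], [1, 2/3, -16/3]].
M = K⁻¹P = [[0, -1/3, 2/3], [0, 1/3, -5/3], [1, 2/3, -16/3]] · [[-30], [-20], [-7]] = [[2], [5], [-6]].

M = [[2], [5], [-6]]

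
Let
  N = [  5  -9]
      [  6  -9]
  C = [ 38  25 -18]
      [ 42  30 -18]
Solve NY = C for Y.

Y = [[4, 5, 0], [-2, 0, 2]]

Left-multiplying both sides by N⁻¹ gives Y = N⁻¹C.
det N = 9, so N⁻¹ = [[-1, 1], [-2/3, 5/9]].
Y = N⁻¹C = [[-1, 1], [-2/3, 5/9]] · [[38, 25, -18], [42, 30, -18]] = [[4, 5, 0], [-2, 0, 2]].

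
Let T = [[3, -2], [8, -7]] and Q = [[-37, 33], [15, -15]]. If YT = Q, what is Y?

Y = [[1, -5], [-3, 3]]

Right-multiplying both sides by T⁻¹ gives Y = QT⁻¹.
det T = -5; the adjugate gives T⁻¹ = [[7/5, -2/5], [8/5, -3/5]].
Y = QT⁻¹ = [[-37, 33], [15, -15]] · [[7/5, -2/5], [8/5, -3/5]] = [[1, -5], [-3, 3]].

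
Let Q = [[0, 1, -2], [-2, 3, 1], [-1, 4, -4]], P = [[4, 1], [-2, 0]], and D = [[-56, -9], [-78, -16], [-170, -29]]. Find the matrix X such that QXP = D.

X = Q⁻¹DP⁻¹ (apply Q⁻¹ on the left and P⁻¹ on the right).
det Q = 1; the adjugate gives Q⁻¹ = [[-16, -4, 7], [-9, -2, 4], [-5, -1, 2]].
P has determinant 2; P⁻¹ = [[0, -1/2], [1, 2]].
Q⁻¹D = [[18, 5], [-20, -3], [18, 3]].
X = (Q⁻¹D)P⁻¹ = [[5, 1], [-3, 4], [3, -3]].

X = [[5, 1], [-3, 4], [3, -3]]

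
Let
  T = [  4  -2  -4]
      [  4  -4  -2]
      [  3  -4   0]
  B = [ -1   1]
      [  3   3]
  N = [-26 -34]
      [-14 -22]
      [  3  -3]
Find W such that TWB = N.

W = T⁻¹NB⁻¹ (apply T⁻¹ on the left and B⁻¹ on the right).
T has determinant -4; T⁻¹ = [[2, -4, 3], [3/2, -3, 2], [1, -5/2, 2]].
det B = -6; the adjugate gives B⁻¹ = [[-1/2, 1/6], [1/2, 1/6]].
T⁻¹N = [[13, 11], [9, 9], [15, 15]].
W = (T⁻¹N)B⁻¹ = [[-1, 4], [0, 3], [0, 5]].

W = [[-1, 4], [0, 3], [0, 5]]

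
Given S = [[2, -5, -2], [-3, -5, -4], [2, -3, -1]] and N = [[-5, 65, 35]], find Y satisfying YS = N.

S is on the right of Y, so right-multiply by S⁻¹: Y = NS⁻¹.
det S = 3; the adjugate gives S⁻¹ = [[-7/3, 1/3, 10/3], [-11/3, 2/3, 14/3], [19/3, -4/3, -25/3]].
Y = NS⁻¹ = [[-5, 65, 35]] · [[-7/3, 1/3, 10/3], [-11/3, 2/3, 14/3], [19/3, -4/3, -25/3]] = [[-5, -5, -5]].

Y = [[-5, -5, -5]]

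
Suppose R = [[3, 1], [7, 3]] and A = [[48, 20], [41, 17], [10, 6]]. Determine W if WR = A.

R is on the right of W, so right-multiply by R⁻¹: W = AR⁻¹.
R has determinant 2; R⁻¹ = [[3/2, -1/2], [-7/2, 3/2]].
W = AR⁻¹ = [[48, 20], [41, 17], [10, 6]] · [[3/2, -1/2], [-7/2, 3/2]] = [[2, 6], [2, 5], [-6, 4]].

W = [[2, 6], [2, 5], [-6, 4]]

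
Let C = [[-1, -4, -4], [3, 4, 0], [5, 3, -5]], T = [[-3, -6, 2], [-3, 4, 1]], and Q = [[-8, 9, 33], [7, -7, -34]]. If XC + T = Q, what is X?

XC = Q − T = [[-5, 15, 31], [10, -11, -35]].
Right-multiplying both sides by C⁻¹ gives X = (Q − T)C⁻¹.
det C = 4; the adjugate gives C⁻¹ = [[-5, -8, 4], [15/4, 25/4, -3], [-11/4, -17/4, 2]].
X = (Q − T)C⁻¹ = [[-4, 2, -3], [5, 0, 3]].

X = [[-4, 2, -3], [5, 0, 3]]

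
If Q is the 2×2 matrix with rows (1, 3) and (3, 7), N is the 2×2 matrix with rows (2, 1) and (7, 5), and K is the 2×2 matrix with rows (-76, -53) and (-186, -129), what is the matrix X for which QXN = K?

Left-multiply by Q⁻¹ and right-multiply by N⁻¹: X = Q⁻¹KN⁻¹.
Q has determinant -2; Q⁻¹ = [[-7/2, 3/2], [3/2, -1/2]].
det N = 3; the adjugate gives N⁻¹ = [[5/3, -1/3], [-7/3, 2/3]].
Q⁻¹K = [[-13, -8], [-21, -15]].
X = (Q⁻¹K)N⁻¹ = [[-3, -1], [0, -3]].

X = [[-3, -1], [0, -3]]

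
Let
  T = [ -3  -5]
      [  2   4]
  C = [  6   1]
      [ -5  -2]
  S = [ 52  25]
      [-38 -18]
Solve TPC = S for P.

Left-multiply by T⁻¹ and right-multiply by C⁻¹: P = T⁻¹SC⁻¹.
T has determinant -2; T⁻¹ = [[-2, -5/2], [1, 3/2]].
det C = -7; the adjugate gives C⁻¹ = [[2/7, 1/7], [-5/7, -6/7]].
T⁻¹S = [[-9, -5], [-5, -2]].
P = (T⁻¹S)C⁻¹ = [[1, 3], [0, 1]].

P = [[1, 3], [0, 1]]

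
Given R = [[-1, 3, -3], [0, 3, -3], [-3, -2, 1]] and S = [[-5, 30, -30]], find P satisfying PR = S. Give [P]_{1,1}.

5

Since R sits to the right of P, P = SR⁻¹.
R has determinant 3; R⁻¹ = [[-1, 1, 0], [3, -10/3, -1], [3, -11/3, -1]].
P = SR⁻¹ = [[-5, 30, -30]] · [[-1, 1, 0], [3, -10/3, -1], [3, -11/3, -1]] = [[5, 5, 0]].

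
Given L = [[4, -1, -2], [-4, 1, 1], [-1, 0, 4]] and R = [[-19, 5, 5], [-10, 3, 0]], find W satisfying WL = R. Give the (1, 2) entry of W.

Since L sits to the right of W, W = RL⁻¹.
L has determinant -1; L⁻¹ = [[-4, -4, -1], [-15, -14, -4], [-1, -1, 0]].
W = RL⁻¹ = [[-19, 5, 5], [-10, 3, 0]] · [[-4, -4, -1], [-15, -14, -4], [-1, -1, 0]] = [[-4, 1, -1], [-5, -2, -2]].

1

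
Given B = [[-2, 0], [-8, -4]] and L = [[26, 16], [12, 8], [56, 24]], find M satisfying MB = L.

M = [[3, -4], [2, -2], [-4, -6]]

Right-multiplying both sides by B⁻¹ gives M = LB⁻¹.
det B = 8, so B⁻¹ = [[-1/2, 0], [1, -1/4]].
M = LB⁻¹ = [[26, 16], [12, 8], [56, 24]] · [[-1/2, 0], [1, -1/4]] = [[3, -4], [2, -2], [-4, -6]].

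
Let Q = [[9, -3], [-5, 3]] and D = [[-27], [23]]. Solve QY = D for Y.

Y = [[-1], [6]]

Left-multiplying both sides by Q⁻¹ gives Y = Q⁻¹D.
det Q = 12, so Q⁻¹ = [[1/4, 1/4], [5/12, 3/4]].
Y = Q⁻¹D = [[1/4, 1/4], [5/12, 3/4]] · [[-27], [23]] = [[-1], [6]].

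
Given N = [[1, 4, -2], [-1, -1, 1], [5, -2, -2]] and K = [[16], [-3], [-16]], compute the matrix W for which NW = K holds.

Since N multiplies W on the left, W = N⁻¹K.
det N = 2, so N⁻¹ = [[2, 6, 1], [3/2, 4, 1/2], [7/2, 11, 3/2]].
W = N⁻¹K = [[2, 6, 1], [3/2, 4, 1/2], [7/2, 11, 3/2]] · [[16], [-3], [-16]] = [[-2], [4], [-1]].

W = [[-2], [4], [-1]]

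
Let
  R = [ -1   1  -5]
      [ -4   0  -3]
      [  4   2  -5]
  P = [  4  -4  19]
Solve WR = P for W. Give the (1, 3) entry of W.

-2

Since R sits to the right of W, W = PR⁻¹.
R has determinant 2; R⁻¹ = [[3, -5/2, -3/2], [-16, 25/2, 17/2], [-4, 3, 2]].
W = PR⁻¹ = [[4, -4, 19]] · [[3, -5/2, -3/2], [-16, 25/2, 17/2], [-4, 3, 2]] = [[0, -3, -2]].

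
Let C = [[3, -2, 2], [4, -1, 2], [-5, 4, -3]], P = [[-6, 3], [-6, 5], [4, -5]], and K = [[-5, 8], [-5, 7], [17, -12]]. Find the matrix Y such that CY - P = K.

CY = K + P = [[-11, 11], [-11, 12], [21, -17]].
C is on the left of Y, so left-multiply by C⁻¹: Y = C⁻¹(K + P).
C has determinant 3; C⁻¹ = [[-5/3, 2/3, -2/3], [2/3, 1/3, 2/3], [11/3, -2/3, 5/3]].
Y = C⁻¹(K + P) = [[-3, 1], [3, 0], [2, 4]].

Y = [[-3, 1], [3, 0], [2, 4]]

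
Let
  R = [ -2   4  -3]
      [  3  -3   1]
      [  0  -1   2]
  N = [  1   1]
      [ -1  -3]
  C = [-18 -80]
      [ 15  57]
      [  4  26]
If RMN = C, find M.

Left-multiply by R⁻¹ and right-multiply by N⁻¹: M = R⁻¹CN⁻¹.
det R = -5, so R⁻¹ = [[1, 1, 1], [6/5, 4/5, 7/5], [3/5, 2/5, 6/5]].
det N = -2, so N⁻¹ = [[3/2, 1/2], [-1/2, -1/2]].
R⁻¹C = [[1, 3], [-4, -14], [0, 6]].
M = (R⁻¹C)N⁻¹ = [[0, -1], [1, 5], [-3, -3]].

M = [[0, -1], [1, 5], [-3, -3]]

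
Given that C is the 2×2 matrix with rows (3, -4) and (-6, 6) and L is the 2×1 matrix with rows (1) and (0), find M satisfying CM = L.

M = [[-1], [-1]]

Since C multiplies M on the left, M = C⁻¹L.
det C = -6, so C⁻¹ = [[-1, -2/3], [-1, -1/2]].
M = C⁻¹L = [[-1, -2/3], [-1, -1/2]] · [[1], [0]] = [[-1], [-1]].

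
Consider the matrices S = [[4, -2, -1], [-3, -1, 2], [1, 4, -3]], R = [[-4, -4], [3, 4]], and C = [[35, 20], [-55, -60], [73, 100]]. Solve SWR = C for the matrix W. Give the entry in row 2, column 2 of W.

Isolating W: multiply by S⁻¹ from the left and R⁻¹ from the right, so W = S⁻¹CR⁻¹.
det S = 5; the adjugate gives S⁻¹ = [[-1, -2, -1], [-7/5, -11/5, -1], [-11/5, -18/5, -2]].
R has determinant -4; R⁻¹ = [[-1, -1], [3/4, 1]].
S⁻¹C = [[2, 0], [-1, 4], [-25, -28]].
W = (S⁻¹C)R⁻¹ = [[-2, -2], [4, 5], [4, -3]].

5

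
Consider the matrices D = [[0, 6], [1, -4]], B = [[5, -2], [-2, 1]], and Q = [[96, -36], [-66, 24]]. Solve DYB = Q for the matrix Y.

Left-multiply by D⁻¹ and right-multiply by B⁻¹: Y = D⁻¹QB⁻¹.
D has determinant -6; D⁻¹ = [[2/3, 1], [1/6, 0]].
det B = 1, so B⁻¹ = [[1, 2], [2, 5]].
D⁻¹Q = [[-2, 0], [16, -6]].
Y = (D⁻¹Q)B⁻¹ = [[-2, -4], [4, 2]].

Y = [[-2, -4], [4, 2]]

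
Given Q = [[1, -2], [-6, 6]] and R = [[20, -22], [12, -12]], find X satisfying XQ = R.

Right-multiplying both sides by Q⁻¹ gives X = RQ⁻¹.
det Q = -6, so Q⁻¹ = [[-1, -1/3], [-1, -1/6]].
X = RQ⁻¹ = [[20, -22], [12, -12]] · [[-1, -1/3], [-1, -1/6]] = [[2, -3], [0, -2]].

X = [[2, -3], [0, -2]]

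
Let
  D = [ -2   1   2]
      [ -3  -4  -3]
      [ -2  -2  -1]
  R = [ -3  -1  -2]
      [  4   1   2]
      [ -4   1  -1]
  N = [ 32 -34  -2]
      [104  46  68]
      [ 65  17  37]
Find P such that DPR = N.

P = [[3, 3, 5], [4, -4, -2], [-3, -5, -5]]

P = D⁻¹NR⁻¹ (apply D⁻¹ on the left and R⁻¹ on the right).
det D = 3; the adjugate gives D⁻¹ = [[-2/3, -1, 5/3], [1, 2, -4], [-2/3, -2, 11/3]].
det R = -3, so R⁻¹ = [[1, 1, 0], [4/3, 5/3, 2/3], [-8/3, -7/3, -1/3]].
D⁻¹N = [[-17, 5, -5], [-20, -10, -14], [9, -7, 1]].
P = (D⁻¹N)R⁻¹ = [[3, 3, 5], [4, -4, -2], [-3, -5, -5]].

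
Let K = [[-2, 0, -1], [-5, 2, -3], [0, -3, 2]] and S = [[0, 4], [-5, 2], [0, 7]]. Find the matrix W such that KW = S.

K is on the left of W, so left-multiply by K⁻¹: W = K⁻¹S.
det K = -5, so K⁻¹ = [[1, -3/5, -2/5], [-2, 4/5, 1/5], [-3, 6/5, 4/5]].
W = K⁻¹S = [[1, -3/5, -2/5], [-2, 4/5, 1/5], [-3, 6/5, 4/5]] · [[0, 4], [-5, 2], [0, 7]] = [[3, 0], [-4, -5], [-6, -4]].

W = [[3, 0], [-4, -5], [-6, -4]]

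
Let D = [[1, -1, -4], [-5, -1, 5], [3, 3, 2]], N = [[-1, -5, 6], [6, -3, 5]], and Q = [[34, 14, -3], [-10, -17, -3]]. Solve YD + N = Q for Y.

Y = [[-2, -5, 4], [3, 2, -3]]

YD = Q − N = [[35, 19, -9], [-16, -14, -8]].
Since D sits to the right of Y, Y = (Q − N)D⁻¹.
D has determinant 6; D⁻¹ = [[-17/6, -5/3, -3/2], [25/6, 7/3, 5/2], [-2, -1, -1]].
Y = (Q − N)D⁻¹ = [[-2, -5, 4], [3, 2, -3]].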